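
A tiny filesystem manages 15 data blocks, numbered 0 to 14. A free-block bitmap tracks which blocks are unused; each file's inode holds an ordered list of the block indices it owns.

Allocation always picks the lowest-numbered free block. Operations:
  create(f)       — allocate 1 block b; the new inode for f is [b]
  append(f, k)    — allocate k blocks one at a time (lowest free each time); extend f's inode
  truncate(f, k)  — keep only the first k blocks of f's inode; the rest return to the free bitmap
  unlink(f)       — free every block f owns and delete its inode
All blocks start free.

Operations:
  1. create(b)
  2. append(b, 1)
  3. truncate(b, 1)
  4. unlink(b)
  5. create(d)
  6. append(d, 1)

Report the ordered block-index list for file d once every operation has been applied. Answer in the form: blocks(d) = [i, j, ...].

blocks(d) = [0, 1]

create(b): bitmap=F.............. | b=[0]
append(b, 1): bitmap=FF............. | b=[0, 1]
truncate(b, 1): bitmap=F.............. | b=[0]
unlink(b): bitmap=............... | 
create(d): bitmap=F.............. | d=[0]
append(d, 1): bitmap=FF............. | d=[0, 1]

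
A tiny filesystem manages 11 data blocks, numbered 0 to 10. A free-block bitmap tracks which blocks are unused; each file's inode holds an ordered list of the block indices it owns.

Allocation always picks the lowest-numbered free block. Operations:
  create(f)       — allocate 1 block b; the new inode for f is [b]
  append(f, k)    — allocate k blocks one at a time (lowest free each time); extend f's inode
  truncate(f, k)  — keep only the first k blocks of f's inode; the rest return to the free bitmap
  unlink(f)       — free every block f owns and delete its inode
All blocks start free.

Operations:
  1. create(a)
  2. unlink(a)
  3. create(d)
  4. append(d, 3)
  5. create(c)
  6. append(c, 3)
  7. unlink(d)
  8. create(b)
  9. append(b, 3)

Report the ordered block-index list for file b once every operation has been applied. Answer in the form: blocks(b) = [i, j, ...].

blocks(b) = [0, 1, 2, 3]

create(a): bitmap=F.......... | a=[0]
unlink(a): bitmap=........... | 
create(d): bitmap=F.......... | d=[0]
append(d, 3): bitmap=FFFF....... | d=[0, 1, 2, 3]
create(c): bitmap=FFFFF...... | c=[4] d=[0, 1, 2, 3]
append(c, 3): bitmap=FFFFFFFF... | c=[4, 5, 6, 7] d=[0, 1, 2, 3]
unlink(d): bitmap=....FFFF... | c=[4, 5, 6, 7]
create(b): bitmap=F...FFFF... | b=[0] c=[4, 5, 6, 7]
append(b, 3): bitmap=FFFFFFFF... | b=[0, 1, 2, 3] c=[4, 5, 6, 7]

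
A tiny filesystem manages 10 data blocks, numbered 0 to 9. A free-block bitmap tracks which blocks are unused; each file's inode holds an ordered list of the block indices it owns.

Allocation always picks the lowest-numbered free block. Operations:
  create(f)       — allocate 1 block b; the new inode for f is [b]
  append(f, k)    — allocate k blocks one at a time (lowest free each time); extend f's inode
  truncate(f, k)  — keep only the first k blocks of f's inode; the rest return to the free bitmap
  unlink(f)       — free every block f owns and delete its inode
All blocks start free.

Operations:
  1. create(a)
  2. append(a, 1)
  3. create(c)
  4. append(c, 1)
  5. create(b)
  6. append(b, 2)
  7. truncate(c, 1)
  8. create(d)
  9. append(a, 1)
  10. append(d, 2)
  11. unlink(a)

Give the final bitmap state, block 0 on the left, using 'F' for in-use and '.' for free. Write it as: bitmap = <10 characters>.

bitmap = ..FFFFF.FF

create(a): bitmap=F......... | a=[0]
append(a, 1): bitmap=FF........ | a=[0, 1]
create(c): bitmap=FFF....... | a=[0, 1] c=[2]
append(c, 1): bitmap=FFFF...... | a=[0, 1] c=[2, 3]
create(b): bitmap=FFFFF..... | a=[0, 1] b=[4] c=[2, 3]
append(b, 2): bitmap=FFFFFFF... | a=[0, 1] b=[4, 5, 6] c=[2, 3]
truncate(c, 1): bitmap=FFF.FFF... | a=[0, 1] b=[4, 5, 6] c=[2]
create(d): bitmap=FFFFFFF... | a=[0, 1] b=[4, 5, 6] c=[2] d=[3]
append(a, 1): bitmap=FFFFFFFF.. | a=[0, 1, 7] b=[4, 5, 6] c=[2] d=[3]
append(d, 2): bitmap=FFFFFFFFFF | a=[0, 1, 7] b=[4, 5, 6] c=[2] d=[3, 8, 9]
unlink(a): bitmap=..FFFFF.FF | b=[4, 5, 6] c=[2] d=[3, 8, 9]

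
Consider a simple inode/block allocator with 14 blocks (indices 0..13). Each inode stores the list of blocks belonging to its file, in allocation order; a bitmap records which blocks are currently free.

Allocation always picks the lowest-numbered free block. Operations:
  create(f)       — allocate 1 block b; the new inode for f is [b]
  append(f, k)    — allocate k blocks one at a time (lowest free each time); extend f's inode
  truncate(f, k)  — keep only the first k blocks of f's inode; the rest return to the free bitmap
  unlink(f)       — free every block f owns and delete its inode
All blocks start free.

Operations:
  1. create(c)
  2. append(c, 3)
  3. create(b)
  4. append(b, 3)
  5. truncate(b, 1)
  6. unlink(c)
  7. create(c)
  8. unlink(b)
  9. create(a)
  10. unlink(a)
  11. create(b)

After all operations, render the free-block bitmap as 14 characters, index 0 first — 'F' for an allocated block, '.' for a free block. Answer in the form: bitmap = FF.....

after create(c) → c:[0]  free=[F.............]
after append(c, 3) → c:[0, 1, 2, 3]  free=[FFFF..........]
after create(b) → b:[4], c:[0, 1, 2, 3]  free=[FFFFF.........]
after append(b, 3) → b:[4, 5, 6, 7], c:[0, 1, 2, 3]  free=[FFFFFFFF......]
after truncate(b, 1) → b:[4], c:[0, 1, 2, 3]  free=[FFFFF.........]
after unlink(c) → b:[4]  free=[....F.........]
after create(c) → b:[4], c:[0]  free=[F...F.........]
after unlink(b) → c:[0]  free=[F.............]
after create(a) → a:[1], c:[0]  free=[FF............]
after unlink(a) → c:[0]  free=[F.............]
after create(b) → b:[1], c:[0]  free=[FF............]

bitmap = FF............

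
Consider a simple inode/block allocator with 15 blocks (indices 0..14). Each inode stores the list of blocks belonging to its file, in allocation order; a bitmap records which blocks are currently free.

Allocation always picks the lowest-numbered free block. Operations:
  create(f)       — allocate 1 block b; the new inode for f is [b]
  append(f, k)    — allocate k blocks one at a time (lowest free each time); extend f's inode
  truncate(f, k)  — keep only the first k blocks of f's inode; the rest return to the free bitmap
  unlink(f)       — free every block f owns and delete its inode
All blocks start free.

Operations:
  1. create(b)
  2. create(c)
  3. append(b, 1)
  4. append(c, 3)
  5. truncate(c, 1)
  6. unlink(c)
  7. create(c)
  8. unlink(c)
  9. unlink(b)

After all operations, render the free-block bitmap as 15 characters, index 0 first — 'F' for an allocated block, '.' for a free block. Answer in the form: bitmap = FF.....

bitmap = ...............

  1. create(b)  ⇒  F..............  {b→[0]}
  2. create(c)  ⇒  FF.............  {b→[0]; c→[1]}
  3. append(b, 1)  ⇒  FFF............  {b→[0, 2]; c→[1]}
  4. append(c, 3)  ⇒  FFFFFF.........  {b→[0, 2]; c→[1, 3, 4, 5]}
  5. truncate(c, 1)  ⇒  FFF............  {b→[0, 2]; c→[1]}
  6. unlink(c)  ⇒  F.F............  {b→[0, 2]}
  7. create(c)  ⇒  FFF............  {b→[0, 2]; c→[1]}
  8. unlink(c)  ⇒  F.F............  {b→[0, 2]}
  9. unlink(b)  ⇒  ...............  {}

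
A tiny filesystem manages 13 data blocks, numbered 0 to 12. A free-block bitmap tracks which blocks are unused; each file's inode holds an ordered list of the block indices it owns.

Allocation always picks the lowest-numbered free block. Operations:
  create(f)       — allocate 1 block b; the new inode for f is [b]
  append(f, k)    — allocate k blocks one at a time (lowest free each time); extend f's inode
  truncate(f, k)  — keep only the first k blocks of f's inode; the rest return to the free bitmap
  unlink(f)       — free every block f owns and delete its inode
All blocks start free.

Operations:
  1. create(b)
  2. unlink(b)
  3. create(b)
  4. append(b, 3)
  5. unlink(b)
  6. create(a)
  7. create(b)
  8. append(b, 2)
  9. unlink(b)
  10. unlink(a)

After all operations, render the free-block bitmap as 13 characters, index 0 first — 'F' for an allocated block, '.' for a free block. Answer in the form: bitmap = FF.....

after create(b) → b:[0]  free=[F............]
after unlink(b) →   free=[.............]
after create(b) → b:[0]  free=[F............]
after append(b, 3) → b:[0, 1, 2, 3]  free=[FFFF.........]
after unlink(b) →   free=[.............]
after create(a) → a:[0]  free=[F............]
after create(b) → a:[0], b:[1]  free=[FF...........]
after append(b, 2) → a:[0], b:[1, 2, 3]  free=[FFFF.........]
after unlink(b) → a:[0]  free=[F............]
after unlink(a) →   free=[.............]

bitmap = .............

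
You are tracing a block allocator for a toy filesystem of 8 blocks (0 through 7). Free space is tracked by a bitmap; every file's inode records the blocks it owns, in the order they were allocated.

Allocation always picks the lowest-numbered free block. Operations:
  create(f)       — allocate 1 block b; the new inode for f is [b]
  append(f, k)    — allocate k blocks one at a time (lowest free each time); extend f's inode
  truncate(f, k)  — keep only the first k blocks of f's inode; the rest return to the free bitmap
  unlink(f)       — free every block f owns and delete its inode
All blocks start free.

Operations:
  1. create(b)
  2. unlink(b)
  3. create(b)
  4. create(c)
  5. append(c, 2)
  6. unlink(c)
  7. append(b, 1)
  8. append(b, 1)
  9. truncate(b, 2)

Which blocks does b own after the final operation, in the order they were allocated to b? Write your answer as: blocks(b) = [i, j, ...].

  1. create(b)  ⇒  F.......  {b→[0]}
  2. unlink(b)  ⇒  ........  {}
  3. create(b)  ⇒  F.......  {b→[0]}
  4. create(c)  ⇒  FF......  {b→[0]; c→[1]}
  5. append(c, 2)  ⇒  FFFF....  {b→[0]; c→[1, 2, 3]}
  6. unlink(c)  ⇒  F.......  {b→[0]}
  7. append(b, 1)  ⇒  FF......  {b→[0, 1]}
  8. append(b, 1)  ⇒  FFF.....  {b→[0, 1, 2]}
  9. truncate(b, 2)  ⇒  FF......  {b→[0, 1]}

blocks(b) = [0, 1]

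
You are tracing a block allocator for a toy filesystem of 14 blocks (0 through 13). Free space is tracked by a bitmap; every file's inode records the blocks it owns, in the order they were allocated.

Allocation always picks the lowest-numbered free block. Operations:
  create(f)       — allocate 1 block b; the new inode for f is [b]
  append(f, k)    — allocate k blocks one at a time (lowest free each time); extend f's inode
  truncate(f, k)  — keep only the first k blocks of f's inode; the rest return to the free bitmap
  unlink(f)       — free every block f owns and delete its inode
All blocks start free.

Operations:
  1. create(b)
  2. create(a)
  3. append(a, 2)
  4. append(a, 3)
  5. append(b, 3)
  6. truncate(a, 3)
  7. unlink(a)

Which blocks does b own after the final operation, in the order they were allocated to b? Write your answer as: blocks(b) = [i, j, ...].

after create(b) → b:[0]  free=[F.............]
after create(a) → a:[1], b:[0]  free=[FF............]
after append(a, 2) → a:[1, 2, 3], b:[0]  free=[FFFF..........]
after append(a, 3) → a:[1, 2, 3, 4, 5, 6], b:[0]  free=[FFFFFFF.......]
after append(b, 3) → a:[1, 2, 3, 4, 5, 6], b:[0, 7, 8, 9]  free=[FFFFFFFFFF....]
after truncate(a, 3) → a:[1, 2, 3], b:[0, 7, 8, 9]  free=[FFFF...FFF....]
after unlink(a) → b:[0, 7, 8, 9]  free=[F......FFF....]

blocks(b) = [0, 7, 8, 9]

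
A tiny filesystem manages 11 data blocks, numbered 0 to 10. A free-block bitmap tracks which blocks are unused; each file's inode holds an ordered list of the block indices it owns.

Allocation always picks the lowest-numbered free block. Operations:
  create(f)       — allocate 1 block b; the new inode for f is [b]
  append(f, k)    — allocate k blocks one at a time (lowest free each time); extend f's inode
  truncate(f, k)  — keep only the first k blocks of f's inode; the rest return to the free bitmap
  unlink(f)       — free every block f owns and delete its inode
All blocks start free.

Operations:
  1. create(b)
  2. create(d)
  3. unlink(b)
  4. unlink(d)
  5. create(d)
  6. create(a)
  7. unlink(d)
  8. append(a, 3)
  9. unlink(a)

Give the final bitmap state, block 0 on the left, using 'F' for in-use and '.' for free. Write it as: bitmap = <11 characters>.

bitmap = ...........

  1. create(b)  ⇒  F..........  {b→[0]}
  2. create(d)  ⇒  FF.........  {b→[0]; d→[1]}
  3. unlink(b)  ⇒  .F.........  {d→[1]}
  4. unlink(d)  ⇒  ...........  {}
  5. create(d)  ⇒  F..........  {d→[0]}
  6. create(a)  ⇒  FF.........  {a→[1]; d→[0]}
  7. unlink(d)  ⇒  .F.........  {a→[1]}
  8. append(a, 3)  ⇒  FFFF.......  {a→[1, 0, 2, 3]}
  9. unlink(a)  ⇒  ...........  {}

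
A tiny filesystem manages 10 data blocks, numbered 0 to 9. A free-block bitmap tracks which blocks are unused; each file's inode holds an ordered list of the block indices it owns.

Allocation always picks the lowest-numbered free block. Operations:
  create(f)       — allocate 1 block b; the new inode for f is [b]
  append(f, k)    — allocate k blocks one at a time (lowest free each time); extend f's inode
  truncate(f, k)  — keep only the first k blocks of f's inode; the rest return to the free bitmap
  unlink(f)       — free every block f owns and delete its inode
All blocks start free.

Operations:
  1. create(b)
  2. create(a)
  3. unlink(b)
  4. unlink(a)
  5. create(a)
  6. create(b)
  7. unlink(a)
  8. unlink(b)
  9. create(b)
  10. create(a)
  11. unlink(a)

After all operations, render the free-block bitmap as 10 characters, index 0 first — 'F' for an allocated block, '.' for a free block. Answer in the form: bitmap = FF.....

  1. create(b)  ⇒  F.........  {b→[0]}
  2. create(a)  ⇒  FF........  {a→[1]; b→[0]}
  3. unlink(b)  ⇒  .F........  {a→[1]}
  4. unlink(a)  ⇒  ..........  {}
  5. create(a)  ⇒  F.........  {a→[0]}
  6. create(b)  ⇒  FF........  {a→[0]; b→[1]}
  7. unlink(a)  ⇒  .F........  {b→[1]}
  8. unlink(b)  ⇒  ..........  {}
  9. create(b)  ⇒  F.........  {b→[0]}
  10. create(a)  ⇒  FF........  {a→[1]; b→[0]}
  11. unlink(a)  ⇒  F.........  {b→[0]}

bitmap = F.........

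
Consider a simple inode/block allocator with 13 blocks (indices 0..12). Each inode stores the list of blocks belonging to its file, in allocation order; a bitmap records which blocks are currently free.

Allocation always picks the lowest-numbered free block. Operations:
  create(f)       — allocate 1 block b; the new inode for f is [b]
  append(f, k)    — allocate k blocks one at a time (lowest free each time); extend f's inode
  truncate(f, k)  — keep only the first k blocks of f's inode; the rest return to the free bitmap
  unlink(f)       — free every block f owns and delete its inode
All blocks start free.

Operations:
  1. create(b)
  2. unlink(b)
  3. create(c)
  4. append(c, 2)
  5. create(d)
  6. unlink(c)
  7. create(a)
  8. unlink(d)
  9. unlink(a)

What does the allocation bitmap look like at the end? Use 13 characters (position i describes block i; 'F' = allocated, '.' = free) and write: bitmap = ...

bitmap = .............

  1. create(b)  ⇒  F............  {b→[0]}
  2. unlink(b)  ⇒  .............  {}
  3. create(c)  ⇒  F............  {c→[0]}
  4. append(c, 2)  ⇒  FFF..........  {c→[0, 1, 2]}
  5. create(d)  ⇒  FFFF.........  {c→[0, 1, 2]; d→[3]}
  6. unlink(c)  ⇒  ...F.........  {d→[3]}
  7. create(a)  ⇒  F..F.........  {a→[0]; d→[3]}
  8. unlink(d)  ⇒  F............  {a→[0]}
  9. unlink(a)  ⇒  .............  {}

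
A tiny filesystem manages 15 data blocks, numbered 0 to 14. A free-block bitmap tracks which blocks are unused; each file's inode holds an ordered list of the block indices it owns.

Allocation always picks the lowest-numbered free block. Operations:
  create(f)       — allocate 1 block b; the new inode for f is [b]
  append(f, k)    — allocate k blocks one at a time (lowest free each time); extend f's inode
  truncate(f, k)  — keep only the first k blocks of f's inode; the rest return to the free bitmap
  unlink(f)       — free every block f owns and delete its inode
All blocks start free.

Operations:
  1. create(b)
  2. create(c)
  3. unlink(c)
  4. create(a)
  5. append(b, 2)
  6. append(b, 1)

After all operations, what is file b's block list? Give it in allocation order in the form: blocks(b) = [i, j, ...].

blocks(b) = [0, 2, 3, 4]

create(b): bitmap=F.............. | b=[0]
create(c): bitmap=FF............. | b=[0] c=[1]
unlink(c): bitmap=F.............. | b=[0]
create(a): bitmap=FF............. | a=[1] b=[0]
append(b, 2): bitmap=FFFF........... | a=[1] b=[0, 2, 3]
append(b, 1): bitmap=FFFFF.......... | a=[1] b=[0, 2, 3, 4]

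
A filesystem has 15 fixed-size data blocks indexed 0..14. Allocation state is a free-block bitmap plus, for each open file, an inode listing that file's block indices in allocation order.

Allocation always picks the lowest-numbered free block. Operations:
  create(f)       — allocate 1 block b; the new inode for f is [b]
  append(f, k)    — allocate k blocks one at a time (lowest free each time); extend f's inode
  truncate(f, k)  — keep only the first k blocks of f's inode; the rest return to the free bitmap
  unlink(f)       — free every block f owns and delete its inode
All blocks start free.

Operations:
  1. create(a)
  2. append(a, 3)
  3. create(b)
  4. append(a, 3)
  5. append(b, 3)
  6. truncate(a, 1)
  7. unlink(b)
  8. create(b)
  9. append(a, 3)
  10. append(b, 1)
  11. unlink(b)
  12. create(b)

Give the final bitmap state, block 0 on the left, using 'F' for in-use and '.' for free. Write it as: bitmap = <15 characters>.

bitmap = FFFFF..........

  1. create(a)  ⇒  F..............  {a→[0]}
  2. append(a, 3)  ⇒  FFFF...........  {a→[0, 1, 2, 3]}
  3. create(b)  ⇒  FFFFF..........  {a→[0, 1, 2, 3]; b→[4]}
  4. append(a, 3)  ⇒  FFFFFFFF.......  {a→[0, 1, 2, 3, 5, 6, 7]; b→[4]}
  5. append(b, 3)  ⇒  FFFFFFFFFFF....  {a→[0, 1, 2, 3, 5, 6, 7]; b→[4, 8, 9, 10]}
  6. truncate(a, 1)  ⇒  F...F...FFF....  {a→[0]; b→[4, 8, 9, 10]}
  7. unlink(b)  ⇒  F..............  {a→[0]}
  8. create(b)  ⇒  FF.............  {a→[0]; b→[1]}
  9. append(a, 3)  ⇒  FFFFF..........  {a→[0, 2, 3, 4]; b→[1]}
  10. append(b, 1)  ⇒  FFFFFF.........  {a→[0, 2, 3, 4]; b→[1, 5]}
  11. unlink(b)  ⇒  F.FFF..........  {a→[0, 2, 3, 4]}
  12. create(b)  ⇒  FFFFF..........  {a→[0, 2, 3, 4]; b→[1]}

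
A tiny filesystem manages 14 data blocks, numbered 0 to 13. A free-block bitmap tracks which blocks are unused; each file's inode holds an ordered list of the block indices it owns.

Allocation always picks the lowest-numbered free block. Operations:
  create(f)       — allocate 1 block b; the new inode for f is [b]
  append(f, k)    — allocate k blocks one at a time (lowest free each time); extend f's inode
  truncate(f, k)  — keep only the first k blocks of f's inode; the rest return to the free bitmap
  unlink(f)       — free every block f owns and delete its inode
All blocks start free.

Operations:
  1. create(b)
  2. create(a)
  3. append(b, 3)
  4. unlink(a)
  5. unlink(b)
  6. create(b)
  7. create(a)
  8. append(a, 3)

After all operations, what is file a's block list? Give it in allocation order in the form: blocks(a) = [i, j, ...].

create(b): bitmap=F............. | b=[0]
create(a): bitmap=FF............ | a=[1] b=[0]
append(b, 3): bitmap=FFFFF......... | a=[1] b=[0, 2, 3, 4]
unlink(a): bitmap=F.FFF......... | b=[0, 2, 3, 4]
unlink(b): bitmap=.............. | 
create(b): bitmap=F............. | b=[0]
create(a): bitmap=FF............ | a=[1] b=[0]
append(a, 3): bitmap=FFFFF......... | a=[1, 2, 3, 4] b=[0]

blocks(a) = [1, 2, 3, 4]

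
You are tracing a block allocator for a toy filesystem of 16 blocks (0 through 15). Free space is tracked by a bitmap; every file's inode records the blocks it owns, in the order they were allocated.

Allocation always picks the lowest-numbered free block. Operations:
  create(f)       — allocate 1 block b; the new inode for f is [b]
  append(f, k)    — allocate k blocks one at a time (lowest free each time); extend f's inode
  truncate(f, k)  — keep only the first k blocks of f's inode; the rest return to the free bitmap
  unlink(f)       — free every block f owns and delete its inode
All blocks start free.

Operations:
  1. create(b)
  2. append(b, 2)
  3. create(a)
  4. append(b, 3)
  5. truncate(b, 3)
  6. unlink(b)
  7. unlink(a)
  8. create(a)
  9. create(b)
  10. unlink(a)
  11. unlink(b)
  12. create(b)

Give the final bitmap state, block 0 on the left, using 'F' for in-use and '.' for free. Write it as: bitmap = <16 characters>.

bitmap = F...............

[1] create(b) — b=0 (map F...............)
[2] append(b, 2) — b=0,1,2 (map FFF.............)
[3] create(a) — a=3 b=0,1,2 (map FFFF............)
[4] append(b, 3) — a=3 b=0,1,2,4,5,6 (map FFFFFFF.........)
[5] truncate(b, 3) — a=3 b=0,1,2 (map FFFF............)
[6] unlink(b) — a=3 (map ...F............)
[7] unlink(a) —  (map ................)
[8] create(a) — a=0 (map F...............)
[9] create(b) — a=0 b=1 (map FF..............)
[10] unlink(a) — b=1 (map .F..............)
[11] unlink(b) —  (map ................)
[12] create(b) — b=0 (map F...............)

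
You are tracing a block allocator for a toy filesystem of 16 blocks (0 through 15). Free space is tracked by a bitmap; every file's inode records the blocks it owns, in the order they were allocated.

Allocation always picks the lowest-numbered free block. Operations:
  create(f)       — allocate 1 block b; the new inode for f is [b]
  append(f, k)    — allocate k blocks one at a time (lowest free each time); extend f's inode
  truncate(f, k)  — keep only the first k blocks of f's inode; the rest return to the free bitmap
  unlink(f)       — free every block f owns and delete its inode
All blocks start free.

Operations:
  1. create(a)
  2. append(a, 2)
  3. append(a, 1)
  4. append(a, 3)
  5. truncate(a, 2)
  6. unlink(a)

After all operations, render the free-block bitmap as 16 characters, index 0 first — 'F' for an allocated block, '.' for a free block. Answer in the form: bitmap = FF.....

bitmap = ................

[1] create(a) — a=0 (map F...............)
[2] append(a, 2) — a=0,1,2 (map FFF.............)
[3] append(a, 1) — a=0,1,2,3 (map FFFF............)
[4] append(a, 3) — a=0,1,2,3,4,5,6 (map FFFFFFF.........)
[5] truncate(a, 2) — a=0,1 (map FF..............)
[6] unlink(a) —  (map ................)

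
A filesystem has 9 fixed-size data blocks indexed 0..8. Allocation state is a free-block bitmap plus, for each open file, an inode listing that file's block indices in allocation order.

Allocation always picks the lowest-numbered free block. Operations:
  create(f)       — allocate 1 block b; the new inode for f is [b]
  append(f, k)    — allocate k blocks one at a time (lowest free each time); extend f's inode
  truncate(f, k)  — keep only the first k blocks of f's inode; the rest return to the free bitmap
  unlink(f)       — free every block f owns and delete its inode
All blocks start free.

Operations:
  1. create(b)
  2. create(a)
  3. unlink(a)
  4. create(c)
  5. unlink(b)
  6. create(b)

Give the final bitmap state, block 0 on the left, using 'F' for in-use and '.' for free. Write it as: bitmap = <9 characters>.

bitmap = FF.......

create(b): bitmap=F........ | b=[0]
create(a): bitmap=FF....... | a=[1] b=[0]
unlink(a): bitmap=F........ | b=[0]
create(c): bitmap=FF....... | b=[0] c=[1]
unlink(b): bitmap=.F....... | c=[1]
create(b): bitmap=FF....... | b=[0] c=[1]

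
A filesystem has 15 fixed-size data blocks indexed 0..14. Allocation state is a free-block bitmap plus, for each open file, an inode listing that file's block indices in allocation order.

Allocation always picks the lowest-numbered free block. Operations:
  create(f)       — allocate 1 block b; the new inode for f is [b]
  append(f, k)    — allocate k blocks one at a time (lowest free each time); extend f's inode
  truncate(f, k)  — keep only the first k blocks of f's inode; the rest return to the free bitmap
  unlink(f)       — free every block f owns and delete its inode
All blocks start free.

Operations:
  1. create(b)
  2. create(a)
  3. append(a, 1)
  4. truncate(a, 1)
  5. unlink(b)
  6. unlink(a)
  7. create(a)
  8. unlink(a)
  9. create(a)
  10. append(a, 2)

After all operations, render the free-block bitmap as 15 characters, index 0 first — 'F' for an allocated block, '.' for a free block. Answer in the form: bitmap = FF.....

[1] create(b) — b=0 (map F..............)
[2] create(a) — a=1 b=0 (map FF.............)
[3] append(a, 1) — a=1,2 b=0 (map FFF............)
[4] truncate(a, 1) — a=1 b=0 (map FF.............)
[5] unlink(b) — a=1 (map .F.............)
[6] unlink(a) —  (map ...............)
[7] create(a) — a=0 (map F..............)
[8] unlink(a) —  (map ...............)
[9] create(a) — a=0 (map F..............)
[10] append(a, 2) — a=0,1,2 (map FFF............)

bitmap = FFF............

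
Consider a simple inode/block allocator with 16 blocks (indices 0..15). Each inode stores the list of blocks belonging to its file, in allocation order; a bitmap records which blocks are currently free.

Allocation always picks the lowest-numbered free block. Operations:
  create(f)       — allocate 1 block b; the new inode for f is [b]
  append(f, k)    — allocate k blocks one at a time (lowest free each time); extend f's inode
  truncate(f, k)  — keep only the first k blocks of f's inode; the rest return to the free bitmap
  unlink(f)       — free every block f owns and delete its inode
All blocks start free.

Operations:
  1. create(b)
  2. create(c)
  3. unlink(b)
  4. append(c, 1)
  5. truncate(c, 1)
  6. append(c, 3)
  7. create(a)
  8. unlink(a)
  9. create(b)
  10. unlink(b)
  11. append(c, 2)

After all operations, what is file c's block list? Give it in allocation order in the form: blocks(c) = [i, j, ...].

after create(b) → b:[0]  free=[F...............]
after create(c) → b:[0], c:[1]  free=[FF..............]
after unlink(b) → c:[1]  free=[.F..............]
after append(c, 1) → c:[1, 0]  free=[FF..............]
after truncate(c, 1) → c:[1]  free=[.F..............]
after append(c, 3) → c:[1, 0, 2, 3]  free=[FFFF............]
after create(a) → a:[4], c:[1, 0, 2, 3]  free=[FFFFF...........]
after unlink(a) → c:[1, 0, 2, 3]  free=[FFFF............]
after create(b) → b:[4], c:[1, 0, 2, 3]  free=[FFFFF...........]
after unlink(b) → c:[1, 0, 2, 3]  free=[FFFF............]
after append(c, 2) → c:[1, 0, 2, 3, 4, 5]  free=[FFFFFF..........]

blocks(c) = [1, 0, 2, 3, 4, 5]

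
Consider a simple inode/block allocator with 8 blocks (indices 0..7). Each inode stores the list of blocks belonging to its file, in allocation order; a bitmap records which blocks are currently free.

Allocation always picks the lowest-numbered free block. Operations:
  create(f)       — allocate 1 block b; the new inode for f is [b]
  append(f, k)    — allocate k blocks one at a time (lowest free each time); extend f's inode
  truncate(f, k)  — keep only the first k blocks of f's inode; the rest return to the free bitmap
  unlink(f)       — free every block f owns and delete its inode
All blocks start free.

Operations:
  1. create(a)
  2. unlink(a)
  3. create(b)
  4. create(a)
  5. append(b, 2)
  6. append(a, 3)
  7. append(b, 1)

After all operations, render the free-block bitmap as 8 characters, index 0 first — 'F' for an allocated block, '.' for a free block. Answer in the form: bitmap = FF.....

bitmap = FFFFFFFF

after create(a) → a:[0]  free=[F.......]
after unlink(a) →   free=[........]
after create(b) → b:[0]  free=[F.......]
after create(a) → a:[1], b:[0]  free=[FF......]
after append(b, 2) → a:[1], b:[0, 2, 3]  free=[FFFF....]
after append(a, 3) → a:[1, 4, 5, 6], b:[0, 2, 3]  free=[FFFFFFF.]
after append(b, 1) → a:[1, 4, 5, 6], b:[0, 2, 3, 7]  free=[FFFFFFFF]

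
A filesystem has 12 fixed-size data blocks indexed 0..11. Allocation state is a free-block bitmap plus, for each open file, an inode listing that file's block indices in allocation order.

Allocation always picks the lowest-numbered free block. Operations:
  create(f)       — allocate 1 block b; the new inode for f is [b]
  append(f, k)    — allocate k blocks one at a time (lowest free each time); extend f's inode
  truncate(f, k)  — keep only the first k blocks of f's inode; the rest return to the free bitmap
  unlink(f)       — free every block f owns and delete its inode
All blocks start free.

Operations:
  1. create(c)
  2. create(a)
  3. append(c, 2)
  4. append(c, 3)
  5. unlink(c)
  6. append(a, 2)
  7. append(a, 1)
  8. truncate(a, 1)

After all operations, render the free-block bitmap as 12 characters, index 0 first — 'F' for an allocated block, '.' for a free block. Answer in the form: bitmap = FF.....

bitmap = .F..........

create(c): bitmap=F........... | c=[0]
create(a): bitmap=FF.......... | a=[1] c=[0]
append(c, 2): bitmap=FFFF........ | a=[1] c=[0, 2, 3]
append(c, 3): bitmap=FFFFFFF..... | a=[1] c=[0, 2, 3, 4, 5, 6]
unlink(c): bitmap=.F.......... | a=[1]
append(a, 2): bitmap=FFF......... | a=[1, 0, 2]
append(a, 1): bitmap=FFFF........ | a=[1, 0, 2, 3]
truncate(a, 1): bitmap=.F.......... | a=[1]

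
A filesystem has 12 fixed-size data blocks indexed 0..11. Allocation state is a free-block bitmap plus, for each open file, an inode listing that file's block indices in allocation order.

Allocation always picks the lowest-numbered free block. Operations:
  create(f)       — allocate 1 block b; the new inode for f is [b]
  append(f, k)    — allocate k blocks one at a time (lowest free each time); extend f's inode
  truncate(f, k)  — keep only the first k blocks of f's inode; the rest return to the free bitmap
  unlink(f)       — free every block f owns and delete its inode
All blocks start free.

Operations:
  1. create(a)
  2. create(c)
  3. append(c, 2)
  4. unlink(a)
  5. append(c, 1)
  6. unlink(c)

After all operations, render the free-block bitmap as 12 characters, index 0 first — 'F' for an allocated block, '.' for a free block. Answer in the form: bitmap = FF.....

bitmap = ............

after create(a) → a:[0]  free=[F...........]
after create(c) → a:[0], c:[1]  free=[FF..........]
after append(c, 2) → a:[0], c:[1, 2, 3]  free=[FFFF........]
after unlink(a) → c:[1, 2, 3]  free=[.FFF........]
after append(c, 1) → c:[1, 2, 3, 0]  free=[FFFF........]
after unlink(c) →   free=[............]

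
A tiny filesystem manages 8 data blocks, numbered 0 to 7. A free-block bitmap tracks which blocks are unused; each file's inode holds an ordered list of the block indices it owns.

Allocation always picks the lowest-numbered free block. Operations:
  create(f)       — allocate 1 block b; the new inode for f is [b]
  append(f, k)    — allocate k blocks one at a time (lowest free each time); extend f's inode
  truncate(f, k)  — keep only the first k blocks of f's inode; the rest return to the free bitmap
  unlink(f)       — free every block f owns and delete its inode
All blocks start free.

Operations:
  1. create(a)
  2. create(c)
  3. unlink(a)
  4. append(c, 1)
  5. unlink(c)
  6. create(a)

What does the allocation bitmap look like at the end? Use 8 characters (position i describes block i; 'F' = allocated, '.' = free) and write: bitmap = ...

bitmap = F.......

[1] create(a) — a=0 (map F.......)
[2] create(c) — a=0 c=1 (map FF......)
[3] unlink(a) — c=1 (map .F......)
[4] append(c, 1) — c=1,0 (map FF......)
[5] unlink(c) —  (map ........)
[6] create(a) — a=0 (map F.......)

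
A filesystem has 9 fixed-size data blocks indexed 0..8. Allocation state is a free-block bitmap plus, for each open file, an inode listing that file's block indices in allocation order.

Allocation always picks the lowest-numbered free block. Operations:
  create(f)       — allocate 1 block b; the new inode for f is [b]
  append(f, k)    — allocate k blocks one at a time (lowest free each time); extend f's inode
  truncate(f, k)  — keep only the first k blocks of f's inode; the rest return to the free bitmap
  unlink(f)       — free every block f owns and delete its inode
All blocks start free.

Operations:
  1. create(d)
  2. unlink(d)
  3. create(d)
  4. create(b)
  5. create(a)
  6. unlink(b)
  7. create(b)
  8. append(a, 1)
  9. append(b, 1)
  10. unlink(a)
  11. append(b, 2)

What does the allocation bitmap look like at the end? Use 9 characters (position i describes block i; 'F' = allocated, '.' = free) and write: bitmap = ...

[1] create(d) — d=0 (map F........)
[2] unlink(d) —  (map .........)
[3] create(d) — d=0 (map F........)
[4] create(b) — b=1 d=0 (map FF.......)
[5] create(a) — a=2 b=1 d=0 (map FFF......)
[6] unlink(b) — a=2 d=0 (map F.F......)
[7] create(b) — a=2 b=1 d=0 (map FFF......)
[8] append(a, 1) — a=2,3 b=1 d=0 (map FFFF.....)
[9] append(b, 1) — a=2,3 b=1,4 d=0 (map FFFFF....)
[10] unlink(a) — b=1,4 d=0 (map FF..F....)
[11] append(b, 2) — b=1,4,2,3 d=0 (map FFFFF....)

bitmap = FFFFF....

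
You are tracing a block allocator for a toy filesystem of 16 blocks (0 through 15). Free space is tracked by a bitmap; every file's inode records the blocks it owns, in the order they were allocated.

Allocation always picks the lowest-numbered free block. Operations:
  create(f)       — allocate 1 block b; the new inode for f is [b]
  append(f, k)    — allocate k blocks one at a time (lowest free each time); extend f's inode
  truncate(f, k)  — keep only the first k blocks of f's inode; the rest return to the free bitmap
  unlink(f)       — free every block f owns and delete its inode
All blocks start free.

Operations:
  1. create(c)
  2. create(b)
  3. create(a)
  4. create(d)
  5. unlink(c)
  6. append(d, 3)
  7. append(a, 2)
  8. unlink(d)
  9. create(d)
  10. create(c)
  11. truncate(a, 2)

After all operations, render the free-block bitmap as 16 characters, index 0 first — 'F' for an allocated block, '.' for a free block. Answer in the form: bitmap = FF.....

after create(c) → c:[0]  free=[F...............]
after create(b) → b:[1], c:[0]  free=[FF..............]
after create(a) → a:[2], b:[1], c:[0]  free=[FFF.............]
after create(d) → a:[2], b:[1], c:[0], d:[3]  free=[FFFF............]
after unlink(c) → a:[2], b:[1], d:[3]  free=[.FFF............]
after append(d, 3) → a:[2], b:[1], d:[3, 0, 4, 5]  free=[FFFFFF..........]
after append(a, 2) → a:[2, 6, 7], b:[1], d:[3, 0, 4, 5]  free=[FFFFFFFF........]
after unlink(d) → a:[2, 6, 7], b:[1]  free=[.FF...FF........]
after create(d) → a:[2, 6, 7], b:[1], d:[0]  free=[FFF...FF........]
after create(c) → a:[2, 6, 7], b:[1], c:[3], d:[0]  free=[FFFF..FF........]
after truncate(a, 2) → a:[2, 6], b:[1], c:[3], d:[0]  free=[FFFF..F.........]

bitmap = FFFF..F.........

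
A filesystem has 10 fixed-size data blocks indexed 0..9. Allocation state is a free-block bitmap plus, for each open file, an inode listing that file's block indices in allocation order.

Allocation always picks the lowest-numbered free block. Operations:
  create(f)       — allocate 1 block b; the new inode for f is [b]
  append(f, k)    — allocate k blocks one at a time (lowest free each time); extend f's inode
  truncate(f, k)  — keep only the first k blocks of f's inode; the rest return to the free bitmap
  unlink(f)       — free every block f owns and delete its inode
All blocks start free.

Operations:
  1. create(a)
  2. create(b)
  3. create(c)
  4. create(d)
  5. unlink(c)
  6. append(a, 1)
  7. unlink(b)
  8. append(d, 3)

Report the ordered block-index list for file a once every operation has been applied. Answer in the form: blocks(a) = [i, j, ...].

create(a): bitmap=F......... | a=[0]
create(b): bitmap=FF........ | a=[0] b=[1]
create(c): bitmap=FFF....... | a=[0] b=[1] c=[2]
create(d): bitmap=FFFF...... | a=[0] b=[1] c=[2] d=[3]
unlink(c): bitmap=FF.F...... | a=[0] b=[1] d=[3]
append(a, 1): bitmap=FFFF...... | a=[0, 2] b=[1] d=[3]
unlink(b): bitmap=F.FF...... | a=[0, 2] d=[3]
append(d, 3): bitmap=FFFFFF.... | a=[0, 2] d=[3, 1, 4, 5]

blocks(a) = [0, 2]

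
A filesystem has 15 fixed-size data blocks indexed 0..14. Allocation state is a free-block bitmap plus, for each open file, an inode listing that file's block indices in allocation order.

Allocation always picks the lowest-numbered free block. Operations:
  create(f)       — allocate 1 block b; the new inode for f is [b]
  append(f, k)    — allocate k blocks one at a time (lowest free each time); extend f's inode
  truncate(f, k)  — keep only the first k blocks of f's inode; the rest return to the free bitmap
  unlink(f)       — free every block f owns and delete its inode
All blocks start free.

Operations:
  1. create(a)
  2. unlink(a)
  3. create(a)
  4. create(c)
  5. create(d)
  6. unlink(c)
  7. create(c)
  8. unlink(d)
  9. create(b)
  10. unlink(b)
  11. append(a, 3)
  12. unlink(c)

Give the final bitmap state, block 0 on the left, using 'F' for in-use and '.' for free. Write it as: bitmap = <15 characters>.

bitmap = F.FFF..........

after create(a) → a:[0]  free=[F..............]
after unlink(a) →   free=[...............]
after create(a) → a:[0]  free=[F..............]
after create(c) → a:[0], c:[1]  free=[FF.............]
after create(d) → a:[0], c:[1], d:[2]  free=[FFF............]
after unlink(c) → a:[0], d:[2]  free=[F.F............]
after create(c) → a:[0], c:[1], d:[2]  free=[FFF............]
after unlink(d) → a:[0], c:[1]  free=[FF.............]
after create(b) → a:[0], b:[2], c:[1]  free=[FFF............]
after unlink(b) → a:[0], c:[1]  free=[FF.............]
after append(a, 3) → a:[0, 2, 3, 4], c:[1]  free=[FFFFF..........]
after unlink(c) → a:[0, 2, 3, 4]  free=[F.FFF..........]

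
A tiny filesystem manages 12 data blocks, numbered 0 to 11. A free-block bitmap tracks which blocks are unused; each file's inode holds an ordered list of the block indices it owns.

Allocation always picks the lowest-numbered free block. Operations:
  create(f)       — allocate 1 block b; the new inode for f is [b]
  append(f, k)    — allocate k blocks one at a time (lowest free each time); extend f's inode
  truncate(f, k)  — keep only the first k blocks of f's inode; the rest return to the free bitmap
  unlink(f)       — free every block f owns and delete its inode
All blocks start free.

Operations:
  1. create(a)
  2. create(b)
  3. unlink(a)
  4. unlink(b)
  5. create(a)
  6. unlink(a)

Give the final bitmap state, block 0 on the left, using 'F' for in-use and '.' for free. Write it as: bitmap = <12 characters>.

bitmap = ............

  1. create(a)  ⇒  F...........  {a→[0]}
  2. create(b)  ⇒  FF..........  {a→[0]; b→[1]}
  3. unlink(a)  ⇒  .F..........  {b→[1]}
  4. unlink(b)  ⇒  ............  {}
  5. create(a)  ⇒  F...........  {a→[0]}
  6. unlink(a)  ⇒  ............  {}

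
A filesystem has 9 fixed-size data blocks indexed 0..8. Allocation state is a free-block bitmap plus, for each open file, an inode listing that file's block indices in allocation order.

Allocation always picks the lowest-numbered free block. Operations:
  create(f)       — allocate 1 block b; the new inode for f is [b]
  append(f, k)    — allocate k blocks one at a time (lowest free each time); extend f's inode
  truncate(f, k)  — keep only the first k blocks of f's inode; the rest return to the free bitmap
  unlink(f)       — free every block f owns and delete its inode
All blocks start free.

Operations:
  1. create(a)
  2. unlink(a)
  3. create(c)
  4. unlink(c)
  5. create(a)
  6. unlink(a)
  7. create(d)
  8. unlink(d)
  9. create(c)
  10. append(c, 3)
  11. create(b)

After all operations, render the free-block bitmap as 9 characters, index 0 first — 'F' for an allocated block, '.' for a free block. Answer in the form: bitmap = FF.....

  1. create(a)  ⇒  F........  {a→[0]}
  2. unlink(a)  ⇒  .........  {}
  3. create(c)  ⇒  F........  {c→[0]}
  4. unlink(c)  ⇒  .........  {}
  5. create(a)  ⇒  F........  {a→[0]}
  6. unlink(a)  ⇒  .........  {}
  7. create(d)  ⇒  F........  {d→[0]}
  8. unlink(d)  ⇒  .........  {}
  9. create(c)  ⇒  F........  {c→[0]}
  10. append(c, 3)  ⇒  FFFF.....  {c→[0, 1, 2, 3]}
  11. create(b)  ⇒  FFFFF....  {b→[4]; c→[0, 1, 2, 3]}

bitmap = FFFFF....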